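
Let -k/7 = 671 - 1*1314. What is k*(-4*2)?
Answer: -36008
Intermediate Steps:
k = 4501 (k = -7*(671 - 1*1314) = -7*(671 - 1314) = -7*(-643) = 4501)
k*(-4*2) = 4501*(-4*2) = 4501*(-8) = -36008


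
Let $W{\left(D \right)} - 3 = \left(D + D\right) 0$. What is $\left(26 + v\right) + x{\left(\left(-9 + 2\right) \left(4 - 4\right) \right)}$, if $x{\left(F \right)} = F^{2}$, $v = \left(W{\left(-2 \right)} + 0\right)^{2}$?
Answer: $35$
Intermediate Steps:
$W{\left(D \right)} = 3$ ($W{\left(D \right)} = 3 + \left(D + D\right) 0 = 3 + 2 D 0 = 3 + 0 = 3$)
$v = 9$ ($v = \left(3 + 0\right)^{2} = 3^{2} = 9$)
$\left(26 + v\right) + x{\left(\left(-9 + 2\right) \left(4 - 4\right) \right)} = \left(26 + 9\right) + \left(\left(-9 + 2\right) \left(4 - 4\right)\right)^{2} = 35 + \left(\left(-7\right) 0\right)^{2} = 35 + 0^{2} = 35 + 0 = 35$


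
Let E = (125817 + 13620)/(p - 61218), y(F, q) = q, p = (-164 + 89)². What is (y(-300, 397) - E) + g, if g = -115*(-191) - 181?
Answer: 137027530/6177 ≈ 22184.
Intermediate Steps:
p = 5625 (p = (-75)² = 5625)
E = -15493/6177 (E = (125817 + 13620)/(5625 - 61218) = 139437/(-55593) = 139437*(-1/55593) = -15493/6177 ≈ -2.5082)
g = 21784 (g = 21965 - 181 = 21784)
(y(-300, 397) - E) + g = (397 - 1*(-15493/6177)) + 21784 = (397 + 15493/6177) + 21784 = 2467762/6177 + 21784 = 137027530/6177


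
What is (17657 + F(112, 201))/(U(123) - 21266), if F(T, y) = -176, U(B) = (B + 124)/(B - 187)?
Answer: -372928/453757 ≈ -0.82187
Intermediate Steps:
U(B) = (124 + B)/(-187 + B)
(17657 + F(112, 201))/(U(123) - 21266) = (17657 - 176)/((124 + 123)/(-187 + 123) - 21266) = 17481/(247/(-64) - 21266) = 17481/(-1/64*247 - 21266) = 17481/(-247/64 - 21266) = 17481/(-1361271/64) = 17481*(-64/1361271) = -372928/453757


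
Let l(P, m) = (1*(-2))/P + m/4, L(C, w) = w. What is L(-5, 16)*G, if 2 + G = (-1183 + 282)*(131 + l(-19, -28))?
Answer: -33993536/19 ≈ -1.7891e+6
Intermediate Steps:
l(P, m) = -2/P + m/4 (l(P, m) = -2/P + m*(¼) = -2/P + m/4)
G = -2124596/19 (G = -2 + (-1183 + 282)*(131 + (-2/(-19) + (¼)*(-28))) = -2 - 901*(131 + (-2*(-1/19) - 7)) = -2 - 901*(131 + (2/19 - 7)) = -2 - 901*(131 - 131/19) = -2 - 901*2358/19 = -2 - 2124558/19 = -2124596/19 ≈ -1.1182e+5)
L(-5, 16)*G = 16*(-2124596/19) = -33993536/19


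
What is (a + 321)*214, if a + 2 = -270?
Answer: 10486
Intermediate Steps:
a = -272 (a = -2 - 270 = -272)
(a + 321)*214 = (-272 + 321)*214 = 49*214 = 10486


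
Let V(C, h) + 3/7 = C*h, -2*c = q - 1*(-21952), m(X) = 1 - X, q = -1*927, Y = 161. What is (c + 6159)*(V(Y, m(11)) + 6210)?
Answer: -280339279/14 ≈ -2.0024e+7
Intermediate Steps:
q = -927
c = -21025/2 (c = -(-927 - 1*(-21952))/2 = -(-927 + 21952)/2 = -½*21025 = -21025/2 ≈ -10513.)
V(C, h) = -3/7 + C*h
(c + 6159)*(V(Y, m(11)) + 6210) = (-21025/2 + 6159)*((-3/7 + 161*(1 - 1*11)) + 6210) = -8707*((-3/7 + 161*(1 - 11)) + 6210)/2 = -8707*((-3/7 + 161*(-10)) + 6210)/2 = -8707*((-3/7 - 1610) + 6210)/2 = -8707*(-11273/7 + 6210)/2 = -8707/2*32197/7 = -280339279/14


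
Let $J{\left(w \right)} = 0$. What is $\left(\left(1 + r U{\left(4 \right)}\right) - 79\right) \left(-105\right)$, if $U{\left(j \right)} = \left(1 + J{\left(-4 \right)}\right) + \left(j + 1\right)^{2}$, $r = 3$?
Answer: $0$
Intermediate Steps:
$U{\left(j \right)} = 1 + \left(1 + j\right)^{2}$ ($U{\left(j \right)} = \left(1 + 0\right) + \left(j + 1\right)^{2} = 1 + \left(1 + j\right)^{2}$)
$\left(\left(1 + r U{\left(4 \right)}\right) - 79\right) \left(-105\right) = \left(\left(1 + 3 \left(1 + \left(1 + 4\right)^{2}\right)\right) - 79\right) \left(-105\right) = \left(\left(1 + 3 \left(1 + 5^{2}\right)\right) - 79\right) \left(-105\right) = \left(\left(1 + 3 \left(1 + 25\right)\right) - 79\right) \left(-105\right) = \left(\left(1 + 3 \cdot 26\right) - 79\right) \left(-105\right) = \left(\left(1 + 78\right) - 79\right) \left(-105\right) = \left(79 - 79\right) \left(-105\right) = 0 \left(-105\right) = 0$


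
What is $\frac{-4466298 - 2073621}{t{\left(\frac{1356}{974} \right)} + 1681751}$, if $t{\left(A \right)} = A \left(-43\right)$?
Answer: $- \frac{3184940553}{818983583} \approx -3.8889$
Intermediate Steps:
$t{\left(A \right)} = - 43 A$
$\frac{-4466298 - 2073621}{t{\left(\frac{1356}{974} \right)} + 1681751} = \frac{-4466298 - 2073621}{- 43 \cdot \frac{1356}{974} + 1681751} = - \frac{6539919}{- 43 \cdot 1356 \cdot \frac{1}{974} + 1681751} = - \frac{6539919}{\left(-43\right) \frac{678}{487} + 1681751} = - \frac{6539919}{- \frac{29154}{487} + 1681751} = - \frac{6539919}{\frac{818983583}{487}} = \left(-6539919\right) \frac{487}{818983583} = - \frac{3184940553}{818983583}$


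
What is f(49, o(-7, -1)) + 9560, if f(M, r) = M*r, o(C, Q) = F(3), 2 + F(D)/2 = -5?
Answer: 8874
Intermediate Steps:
F(D) = -14 (F(D) = -4 + 2*(-5) = -4 - 10 = -14)
o(C, Q) = -14
f(49, o(-7, -1)) + 9560 = 49*(-14) + 9560 = -686 + 9560 = 8874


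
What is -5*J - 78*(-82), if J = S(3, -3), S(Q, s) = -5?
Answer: 6421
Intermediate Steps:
J = -5
-5*J - 78*(-82) = -5*(-5) - 78*(-82) = 25 + 6396 = 6421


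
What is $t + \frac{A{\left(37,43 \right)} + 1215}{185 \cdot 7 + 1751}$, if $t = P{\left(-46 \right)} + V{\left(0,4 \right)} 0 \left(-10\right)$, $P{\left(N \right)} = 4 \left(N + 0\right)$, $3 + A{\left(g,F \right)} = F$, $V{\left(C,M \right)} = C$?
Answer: $- \frac{559209}{3046} \approx -183.59$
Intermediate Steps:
$A{\left(g,F \right)} = -3 + F$
$P{\left(N \right)} = 4 N$
$t = -184$ ($t = 4 \left(-46\right) + 0 \cdot 0 \left(-10\right) = -184 + 0 \left(-10\right) = -184 + 0 = -184$)
$t + \frac{A{\left(37,43 \right)} + 1215}{185 \cdot 7 + 1751} = -184 + \frac{\left(-3 + 43\right) + 1215}{185 \cdot 7 + 1751} = -184 + \frac{40 + 1215}{1295 + 1751} = -184 + \frac{1255}{3046} = - \frac{559209}{3046}$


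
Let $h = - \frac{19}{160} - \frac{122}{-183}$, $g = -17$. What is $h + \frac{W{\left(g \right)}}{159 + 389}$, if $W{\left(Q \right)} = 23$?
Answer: $\frac{38791}{65760} \approx 0.58989$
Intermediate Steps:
$h = \frac{263}{480}$ ($h = \left(-19\right) \frac{1}{160} - - \frac{2}{3} = - \frac{19}{160} + \frac{2}{3} = \frac{263}{480} \approx 0.54792$)
$h + \frac{W{\left(g \right)}}{159 + 389} = \frac{263}{480} + \frac{1}{159 + 389} \cdot 23 = \frac{263}{480} + \frac{1}{548} \cdot 23 = \frac{263}{480} + \frac{23}{548} = \frac{38791}{65760}$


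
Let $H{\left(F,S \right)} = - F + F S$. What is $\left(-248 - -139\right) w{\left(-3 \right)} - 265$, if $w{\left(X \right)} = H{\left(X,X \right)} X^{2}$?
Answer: $-12037$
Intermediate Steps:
$w{\left(X \right)} = X^{3} \left(-1 + X\right)$ ($w{\left(X \right)} = X \left(-1 + X\right) X^{2} = X^{3} \left(-1 + X\right)$)
$\left(-248 - -139\right) w{\left(-3 \right)} - 265 = \left(-248 - -139\right) \left(-3\right)^{3} \left(-1 - 3\right) - 265 = \left(-248 + 139\right) \left(\left(-27\right) \left(-4\right)\right) - 265 = \left(-109\right) 108 - 265 = -11772 - 265 = -12037$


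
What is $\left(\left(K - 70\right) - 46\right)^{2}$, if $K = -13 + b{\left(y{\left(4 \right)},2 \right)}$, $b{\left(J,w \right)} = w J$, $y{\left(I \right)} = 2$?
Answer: $15625$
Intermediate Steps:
$b{\left(J,w \right)} = J w$
$K = -9$ ($K = -13 + 2 \cdot 2 = -13 + 4 = -9$)
$\left(\left(K - 70\right) - 46\right)^{2} = \left(\left(-9 - 70\right) - 46\right)^{2} = \left(-79 - 46\right)^{2} = \left(-125\right)^{2} = 15625$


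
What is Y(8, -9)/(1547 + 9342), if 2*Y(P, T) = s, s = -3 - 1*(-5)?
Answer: 1/10889 ≈ 9.1836e-5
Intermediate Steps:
s = 2 (s = -3 + 5 = 2)
Y(P, T) = 1 (Y(P, T) = (½)*2 = 1)
Y(8, -9)/(1547 + 9342) = 1/(1547 + 9342) = 1/10889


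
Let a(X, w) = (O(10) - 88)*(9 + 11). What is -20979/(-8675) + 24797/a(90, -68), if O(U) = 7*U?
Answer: -41512307/624600 ≈ -66.462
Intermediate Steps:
a(X, w) = -360 (a(X, w) = (7*10 - 88)*(9 + 11) = (70 - 88)*20 = -18*20 = -360)
-20979/(-8675) + 24797/a(90, -68) = -20979/(-8675) + 24797/(-360) = -20979*(-1/8675) + 24797*(-1/360) = 20979/8675 - 24797/360 = -41512307/624600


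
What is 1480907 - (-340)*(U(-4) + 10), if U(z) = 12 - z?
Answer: 1489747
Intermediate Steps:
1480907 - (-340)*(U(-4) + 10) = 1480907 - (-340)*((12 - 1*(-4)) + 10) = 1480907 - (-340)*((12 + 4) + 10) = 1480907 - (-340)*(16 + 10) = 1480907 - (-340)*26 = 1480907 - 1*(-8840) = 1480907 + 8840 = 1489747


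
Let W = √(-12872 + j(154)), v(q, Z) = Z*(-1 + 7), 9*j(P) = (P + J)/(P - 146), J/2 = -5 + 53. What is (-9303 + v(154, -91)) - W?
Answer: -9849 - 17*I*√1603/6 ≈ -9849.0 - 113.44*I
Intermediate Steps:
J = 96 (J = 2*(-5 + 53) = 2*48 = 96)
j(P) = (96 + P)/(9*(-146 + P)) (j(P) = ((P + 96)/(P - 146))/9 = ((96 + P)/(-146 + P))/9 = (96 + P)/(9*(-146 + P)))
v(q, Z) = 6*Z (v(q, Z) = Z*6 = 6*Z)
W = 17*I*√1603/6 (W = √(-12872 + (96 + 154)/(9*(-146 + 154))) = √(-12872 + (⅑)*250/8) = √(-12872 + (⅑)*(⅛)*250) = √(-12872 + 125/36) = √(-463267/36) = 17*I*√1603/6 ≈ 113.44*I)
(-9303 + v(154, -91)) - W = (-9303 + 6*(-91)) - 17*I*√1603/6 = (-9303 - 546) - 17*I*√1603/6 = -9849 - 17*I*√1603/6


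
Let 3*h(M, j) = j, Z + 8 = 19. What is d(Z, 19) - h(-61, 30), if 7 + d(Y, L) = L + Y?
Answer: 13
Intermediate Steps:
Z = 11 (Z = -8 + 19 = 11)
h(M, j) = j/3
d(Y, L) = -7 + L + Y (d(Y, L) = -7 + (L + Y) = -7 + L + Y)
d(Z, 19) - h(-61, 30) = (-7 + 19 + 11) - 30/3 = 23 - 1*10 = 23 - 10 = 13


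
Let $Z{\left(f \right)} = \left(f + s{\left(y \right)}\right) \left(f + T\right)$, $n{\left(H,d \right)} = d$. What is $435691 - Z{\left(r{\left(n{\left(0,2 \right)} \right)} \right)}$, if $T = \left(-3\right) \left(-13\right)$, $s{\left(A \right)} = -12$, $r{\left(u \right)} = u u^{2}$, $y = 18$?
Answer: $435879$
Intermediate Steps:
$r{\left(u \right)} = u^{3}$
$T = 39$
$Z{\left(f \right)} = \left(-12 + f\right) \left(39 + f\right)$ ($Z{\left(f \right)} = \left(f - 12\right) \left(f + 39\right) = \left(-12 + f\right) \left(39 + f\right)$)
$435691 - Z{\left(r{\left(n{\left(0,2 \right)} \right)} \right)} = 435691 - \left(-468 + \left(2^{3}\right)^{2} + 27 \cdot 2^{3}\right) = 435691 - \left(-468 + 8^{2} + 27 \cdot 8\right) = 435691 - \left(-468 + 64 + 216\right) = 435691 - -188 = 435691 + 188 = 435879$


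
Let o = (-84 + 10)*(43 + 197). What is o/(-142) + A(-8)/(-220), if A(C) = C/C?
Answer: 1953529/15620 ≈ 125.07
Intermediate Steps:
A(C) = 1
o = -17760 (o = -74*240 = -17760)
o/(-142) + A(-8)/(-220) = -17760/(-142) + 1/(-220) = -17760*(-1/142) + 1*(-1/220) = 8880/71 - 1/220 = 1953529/15620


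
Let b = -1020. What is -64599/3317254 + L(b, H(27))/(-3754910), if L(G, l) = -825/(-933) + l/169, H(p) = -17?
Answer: -6374514002858531/327337194911330630 ≈ -0.019474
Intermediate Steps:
L(G, l) = 275/311 + l/169 (L(G, l) = -825*(-1/933) + l*(1/169) = 275/311 + l/169)
-64599/3317254 + L(b, H(27))/(-3754910) = -64599/3317254 + (275/311 + (1/169)*(-17))/(-3754910) = -64599*1/3317254 + (275/311 - 17/169)*(-1/3754910) = -64599/3317254 + (41188/52559)*(-1/3754910) = -64599/3317254 - 20594/98677157345 = -6374514002858531/327337194911330630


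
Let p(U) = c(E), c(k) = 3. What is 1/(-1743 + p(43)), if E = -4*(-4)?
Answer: -1/1740 ≈ -0.00057471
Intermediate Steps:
E = 16
p(U) = 3
1/(-1743 + p(43)) = 1/(-1743 + 3) = 1/(-1740) = -1/1740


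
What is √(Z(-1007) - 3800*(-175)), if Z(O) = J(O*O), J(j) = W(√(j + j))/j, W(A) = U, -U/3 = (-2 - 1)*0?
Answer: 50*√266 ≈ 815.48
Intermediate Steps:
U = 0 (U = -3*(-2 - 1)*0 = -(-9)*0 = -3*0 = 0)
W(A) = 0
J(j) = 0 (J(j) = 0/j = 0)
Z(O) = 0
√(Z(-1007) - 3800*(-175)) = √(0 - 3800*(-175)) = √(0 + 665000) = √665000 = 50*√266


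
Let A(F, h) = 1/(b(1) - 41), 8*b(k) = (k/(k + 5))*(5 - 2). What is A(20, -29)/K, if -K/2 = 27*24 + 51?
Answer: 8/457845 ≈ 1.7473e-5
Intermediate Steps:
b(k) = 3*k/(8*(5 + k)) (b(k) = ((k/(k + 5))*(5 - 2))/8 = ((k/(5 + k))*3)/8 = (3*k/(5 + k))/8 = 3*k/(8*(5 + k)))
A(F, h) = -16/655 (A(F, h) = 1/((3/8)*1/(5 + 1) - 41) = 1/((3/8)*1/6 - 41) = 1/((3/8)*1*(⅙) - 41) = 1/(1/16 - 41) = 1/(-655/16) = -16/655)
K = -1398 (K = -2*(27*24 + 51) = -2*(648 + 51) = -2*699 = -1398)
A(20, -29)/K = -16/655/(-1398) = -16/655*(-1/1398) = 8/457845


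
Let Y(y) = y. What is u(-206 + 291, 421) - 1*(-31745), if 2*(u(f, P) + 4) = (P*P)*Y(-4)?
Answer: -322741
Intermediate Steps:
u(f, P) = -4 - 2*P² (u(f, P) = -4 + ((P*P)*(-4))/2 = -4 + (P²*(-4))/2 = -4 + (-4*P²)/2 = -4 - 2*P²)
u(-206 + 291, 421) - 1*(-31745) = (-4 - 2*421²) - 1*(-31745) = (-4 - 2*177241) + 31745 = (-4 - 354482) + 31745 = -354486 + 31745 = -322741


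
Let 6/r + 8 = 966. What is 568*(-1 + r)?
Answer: -270368/479 ≈ -564.44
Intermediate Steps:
r = 3/479 (r = 6/(-8 + 966) = 6/958 = 6*(1/958) = 3/479 ≈ 0.0062630)
568*(-1 + r) = 568*(-1 + 3/479) = 568*(-476/479) = -270368/479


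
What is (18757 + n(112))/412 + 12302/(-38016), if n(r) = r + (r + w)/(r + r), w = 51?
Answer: 1246495501/27409536 ≈ 45.477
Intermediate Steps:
n(r) = r + (51 + r)/(2*r) (n(r) = r + (r + 51)/(r + r) = r + (51 + r)/((2*r)) = r + (51 + r)*(1/(2*r)) = r + (51 + r)/(2*r))
(18757 + n(112))/412 + 12302/(-38016) = (18757 + (1/2 + 112 + (51/2)/112))/412 + 12302/(-38016) = (18757 + (1/2 + 112 + (51/2)*(1/112)))*(1/412) + 12302*(-1/38016) = (18757 + (1/2 + 112 + 51/224))*(1/412) - 6151/19008 = (18757 + 25251/224)*(1/412) - 6151/19008 = (4226819/224)*(1/412) - 6151/19008 = 4226819/92288 - 6151/19008 = 1246495501/27409536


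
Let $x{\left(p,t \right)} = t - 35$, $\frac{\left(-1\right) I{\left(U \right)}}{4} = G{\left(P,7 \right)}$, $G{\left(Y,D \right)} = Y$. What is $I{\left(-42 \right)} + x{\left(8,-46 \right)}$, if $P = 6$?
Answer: $-105$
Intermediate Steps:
$I{\left(U \right)} = -24$ ($I{\left(U \right)} = \left(-4\right) 6 = -24$)
$x{\left(p,t \right)} = -35 + t$ ($x{\left(p,t \right)} = t - 35 = -35 + t$)
$I{\left(-42 \right)} + x{\left(8,-46 \right)} = -24 - 81 = -105$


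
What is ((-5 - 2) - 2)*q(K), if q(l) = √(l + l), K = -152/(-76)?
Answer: -18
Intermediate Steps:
K = 2 (K = -152*(-1/76) = 2)
q(l) = √2*√l (q(l) = √(2*l) = √2*√l)
((-5 - 2) - 2)*q(K) = ((-5 - 2) - 2)*(√2*√2) = (-7 - 2)*2 = -9*2 = -18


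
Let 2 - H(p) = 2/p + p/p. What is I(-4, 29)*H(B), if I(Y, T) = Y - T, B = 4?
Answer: -33/2 ≈ -16.500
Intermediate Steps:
H(p) = 1 - 2/p (H(p) = 2 - (2/p + p/p) = 2 - (2/p + 1) = 2 - (1 + 2/p) = 2 + (-1 - 2/p) = 1 - 2/p)
I(-4, 29)*H(B) = (-4 - 1*29)*((-2 + 4)/4) = (-4 - 29)*((1/4)*2) = -33*1/2 = -33/2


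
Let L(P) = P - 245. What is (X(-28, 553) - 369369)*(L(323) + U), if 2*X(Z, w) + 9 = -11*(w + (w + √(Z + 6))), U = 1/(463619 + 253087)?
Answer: -41978341251997/1433412 - 614933759*I*√22/1433412 ≈ -2.9286e+7 - 2012.2*I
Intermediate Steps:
U = 1/716706 ≈ 1.3953e-6
L(P) = -245 + P
X(Z, w) = -9/2 - 11*w - 11*√(6 + Z)/2 (X(Z, w) = -9/2 + (-11*(w + (w + √(Z + 6))))/2 = -9/2 + (-11*(w + (w + √(6 + Z))))/2 = -9/2 + (-11*(√(6 + Z) + 2*w))/2 = -9/2 + (-22*w - 11*√(6 + Z))/2 = -9/2 + (-11*w - 11*√(6 + Z)/2) = -9/2 - 11*w - 11*√(6 + Z)/2)
(X(-28, 553) - 369369)*(L(323) + U) = ((-9/2 - 11*553 - 11*√(6 - 28)/2) - 369369)*((-245 + 323) + 1/716706) = ((-9/2 - 6083 - 11*I*√22/2) - 369369)*(78 + 1/716706) = ((-9/2 - 6083 - 11*I*√22/2) - 369369)*(55903069/716706) = ((-12175/2 - 11*I*√22/2) - 369369)*(55903069/716706) = (-750913/2 - 11*I*√22/2)*(55903069/716706) = -41978341251997/1433412 - 614933759*I*√22/1433412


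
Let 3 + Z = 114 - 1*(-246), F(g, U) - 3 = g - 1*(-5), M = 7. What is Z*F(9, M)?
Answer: 6069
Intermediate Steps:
F(g, U) = 8 + g (F(g, U) = 3 + (g - 1*(-5)) = 3 + (g + 5) = 3 + (5 + g) = 8 + g)
Z = 357 (Z = -3 + (114 - 1*(-246)) = -3 + (114 + 246) = -3 + 360 = 357)
Z*F(9, M) = 357*(8 + 9) = 357*17 = 6069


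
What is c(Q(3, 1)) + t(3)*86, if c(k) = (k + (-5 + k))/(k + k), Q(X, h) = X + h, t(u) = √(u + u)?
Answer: 3/8 + 86*√6 ≈ 211.03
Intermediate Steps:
t(u) = √2*√u (t(u) = √(2*u) = √2*√u)
c(k) = (-5 + 2*k)/(2*k) (c(k) = (-5 + 2*k)/((2*k)) = (-5 + 2*k)*(1/(2*k)) = (-5 + 2*k)/(2*k))
c(Q(3, 1)) + t(3)*86 = (-5/2 + (3 + 1))/(3 + 1) + (√2*√3)*86 = (-5/2 + 4)/4 + √6*86 = (¼)*(3/2) + 86*√6 = 3/8 + 86*√6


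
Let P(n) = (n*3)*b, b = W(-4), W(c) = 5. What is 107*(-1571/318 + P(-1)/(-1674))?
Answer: -7802333/14787 ≈ -527.65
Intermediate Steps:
b = 5
P(n) = 15*n (P(n) = (n*3)*5 = (3*n)*5 = 15*n)
107*(-1571/318 + P(-1)/(-1674)) = 107*(-1571/318 + (15*(-1))/(-1674)) = 107*(-1571*1/318 - 15*(-1/1674)) = 107*(-1571/318 + 5/558) = 107*(-72919/14787) = -7802333/14787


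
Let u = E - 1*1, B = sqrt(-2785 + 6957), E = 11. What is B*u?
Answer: 20*sqrt(1043) ≈ 645.91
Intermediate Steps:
B = 2*sqrt(1043) (B = sqrt(4172) = 2*sqrt(1043) ≈ 64.591)
u = 10 (u = 11 - 1*1 = 11 - 1 = 10)
B*u = (2*sqrt(1043))*10 = 20*sqrt(1043)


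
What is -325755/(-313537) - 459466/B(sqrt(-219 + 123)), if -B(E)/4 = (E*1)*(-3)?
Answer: 325755/313537 + 229733*I*sqrt(6)/144 ≈ 1.039 + 3907.8*I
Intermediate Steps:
B(E) = 12*E (B(E) = -4*E*1*(-3) = -4*E*(-3) = -(-12)*E = 12*E)
-325755/(-313537) - 459466/B(sqrt(-219 + 123)) = -325755/(-313537) - 459466*1/(12*sqrt(-219 + 123)) = -325755*(-1/313537) - 459466*(-I*sqrt(6)/288) = 325755/313537 - 459466*(-I*sqrt(6)/288) = 325755/313537 - (-229733)*I*sqrt(6)/144 = 325755/313537 + 229733*I*sqrt(6)/144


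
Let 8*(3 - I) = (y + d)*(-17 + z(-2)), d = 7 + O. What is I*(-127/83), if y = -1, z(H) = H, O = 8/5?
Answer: -53467/1660 ≈ -32.209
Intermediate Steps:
O = 8/5 (O = 8*(⅕) = 8/5 ≈ 1.6000)
d = 43/5 (d = 7 + 8/5 = 43/5 ≈ 8.6000)
I = 421/20 (I = 3 - (-1 + 43/5)*(-17 - 2)/8 = 3 - 19*(-19)/20 = 3 - ⅛*(-722/5) = 3 + 361/20 = 421/20 ≈ 21.050)
I*(-127/83) = 421*(-127/83)/20 = 421*(-127*1/83)/20 = (421/20)*(-127/83) = -53467/1660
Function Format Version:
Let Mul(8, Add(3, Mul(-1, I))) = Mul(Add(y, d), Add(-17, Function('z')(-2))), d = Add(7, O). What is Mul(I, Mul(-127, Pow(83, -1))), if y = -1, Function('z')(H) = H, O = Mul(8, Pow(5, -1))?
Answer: Rational(-53467, 1660) ≈ -32.209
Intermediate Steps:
O = Rational(8, 5) (O = Mul(8, Rational(1, 5)) = Rational(8, 5) ≈ 1.6000)
d = Rational(43, 5) (d = Add(7, Rational(8, 5)) = Rational(43, 5) ≈ 8.6000)
I = Rational(421, 20) (I = Add(3, Mul(Rational(-1, 8), Mul(Add(-1, Rational(43, 5)), Add(-17, -2)))) = Add(3, Mul(Rational(-1, 8), Mul(Rational(38, 5), -19))) = Add(3, Mul(Rational(-1, 8), Rational(-722, 5))) = Add(3, Rational(361, 20)) = Rational(421, 20) ≈ 21.050)
Mul(I, Mul(-127, Pow(83, -1))) = Mul(Rational(421, 20), Mul(-127, Pow(83, -1))) = Mul(Rational(421, 20), Mul(-127, Rational(1, 83))) = Mul(Rational(421, 20), Rational(-127, 83)) = Rational(-53467, 1660)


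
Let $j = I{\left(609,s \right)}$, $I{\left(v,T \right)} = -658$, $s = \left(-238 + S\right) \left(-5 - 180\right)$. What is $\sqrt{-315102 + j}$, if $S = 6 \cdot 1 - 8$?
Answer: $4 i \sqrt{19735} \approx 561.92 i$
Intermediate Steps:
$S = -2$ ($S = 6 - 8 = -2$)
$s = 44400$ ($s = \left(-238 - 2\right) \left(-5 - 180\right) = \left(-240\right) \left(-185\right) = 44400$)
$j = -658$
$\sqrt{-315102 + j} = \sqrt{-315102 - 658} = \sqrt{-315760} = 4 i \sqrt{19735}$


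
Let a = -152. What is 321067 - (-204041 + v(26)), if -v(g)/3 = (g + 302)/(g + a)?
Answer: 11027104/21 ≈ 5.2510e+5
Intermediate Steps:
v(g) = -3*(302 + g)/(-152 + g) (v(g) = -3*(g + 302)/(g - 152) = -3*(302 + g)/(-152 + g))
321067 - (-204041 + v(26)) = 321067 - (-204041 + 3*(-302 - 1*26)/(-152 + 26)) = 321067 - (-204041 + 3*(-302 - 26)/(-126)) = 321067 - (-204041 + 3*(-1/126)*(-328)) = 321067 - (-204041 + 164/21) = 321067 - 1*(-4284697/21) = 321067 + 4284697/21 = 11027104/21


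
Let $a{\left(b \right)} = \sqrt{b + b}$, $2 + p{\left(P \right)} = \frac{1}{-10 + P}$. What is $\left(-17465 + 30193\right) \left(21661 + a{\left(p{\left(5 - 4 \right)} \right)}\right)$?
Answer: $275701208 + \frac{12728 i \sqrt{38}}{3} \approx 2.757 \cdot 10^{8} + 26154.0 i$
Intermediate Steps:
$p{\left(P \right)} = -2 + \frac{1}{-10 + P}$
$a{\left(b \right)} = \sqrt{2} \sqrt{b}$ ($a{\left(b \right)} = \sqrt{2 b} = \sqrt{2} \sqrt{b}$)
$\left(-17465 + 30193\right) \left(21661 + a{\left(p{\left(5 - 4 \right)} \right)}\right) = \left(-17465 + 30193\right) \left(21661 + \sqrt{2} \sqrt{\frac{21 - 2 \left(5 - 4\right)}{-10 + \left(5 - 4\right)}}\right) = 12728 \left(21661 + \sqrt{2} \sqrt{\frac{21 - 2 \left(5 - 4\right)}{-10 + \left(5 - 4\right)}}\right) = 12728 \left(21661 + \sqrt{2} \sqrt{\frac{21 - 2}{-10 + 1}}\right) = 12728 \left(21661 + \sqrt{2} \sqrt{\frac{21 - 2}{-9}}\right) = 12728 \left(21661 + \sqrt{2} \sqrt{\left(- \frac{1}{9}\right) 19}\right) = 12728 \left(21661 + \sqrt{2} \sqrt{- \frac{19}{9}}\right) = 12728 \left(21661 + \sqrt{2} \frac{i \sqrt{19}}{3}\right) = 12728 \left(21661 + \frac{i \sqrt{38}}{3}\right) = 275701208 + \frac{12728 i \sqrt{38}}{3}$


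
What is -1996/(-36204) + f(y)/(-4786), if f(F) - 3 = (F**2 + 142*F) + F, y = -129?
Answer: 18707167/43318086 ≈ 0.43186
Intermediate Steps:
f(F) = 3 + F**2 + 143*F (f(F) = 3 + ((F**2 + 142*F) + F) = 3 + (F**2 + 143*F) = 3 + F**2 + 143*F)
-1996/(-36204) + f(y)/(-4786) = -1996/(-36204) + (3 + (-129)**2 + 143*(-129))/(-4786) = -1996*(-1/36204) + (3 + 16641 - 18447)*(-1/4786) = 499/9051 - 1803*(-1/4786) = 499/9051 + 1803/4786 = 18707167/43318086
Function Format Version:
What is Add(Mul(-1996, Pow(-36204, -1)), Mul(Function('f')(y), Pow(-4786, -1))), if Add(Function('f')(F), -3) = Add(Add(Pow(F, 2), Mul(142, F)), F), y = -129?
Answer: Rational(18707167, 43318086) ≈ 0.43186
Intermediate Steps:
Function('f')(F) = Add(3, Pow(F, 2), Mul(143, F)) (Function('f')(F) = Add(3, Add(Add(Pow(F, 2), Mul(142, F)), F)) = Add(3, Add(Pow(F, 2), Mul(143, F))) = Add(3, Pow(F, 2), Mul(143, F)))
Add(Mul(-1996, Pow(-36204, -1)), Mul(Function('f')(y), Pow(-4786, -1))) = Add(Mul(-1996, Pow(-36204, -1)), Mul(Add(3, Pow(-129, 2), Mul(143, -129)), Pow(-4786, -1))) = Add(Mul(-1996, Rational(-1, 36204)), Mul(Add(3, 16641, -18447), Rational(-1, 4786))) = Add(Rational(499, 9051), Mul(-1803, Rational(-1, 4786))) = Add(Rational(499, 9051), Rational(1803, 4786)) = Rational(18707167, 43318086)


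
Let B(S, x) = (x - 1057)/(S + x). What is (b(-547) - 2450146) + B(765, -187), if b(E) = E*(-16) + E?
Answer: -705721571/289 ≈ -2.4419e+6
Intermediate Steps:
B(S, x) = (-1057 + x)/(S + x)
b(E) = -15*E (b(E) = -16*E + E = -15*E)
(b(-547) - 2450146) + B(765, -187) = (-15*(-547) - 2450146) + (-1057 - 187)/(765 - 187) = (8205 - 2450146) - 1244/578 = -2441941 + (1/578)*(-1244) = -2441941 - 622/289 = -705721571/289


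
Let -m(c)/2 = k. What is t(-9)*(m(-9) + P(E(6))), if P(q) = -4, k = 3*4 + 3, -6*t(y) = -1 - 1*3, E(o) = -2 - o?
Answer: -68/3 ≈ -22.667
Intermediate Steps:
t(y) = ⅔ (t(y) = -(-1 - 1*3)/6 = -(-1 - 3)/6 = -⅙*(-4) = ⅔)
k = 15 (k = 12 + 3 = 15)
m(c) = -30 (m(c) = -2*15 = -30)
t(-9)*(m(-9) + P(E(6))) = 2*(-30 - 4)/3 = (⅔)*(-34) = -68/3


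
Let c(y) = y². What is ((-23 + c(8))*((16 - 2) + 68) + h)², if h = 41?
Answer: 11580409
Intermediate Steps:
((-23 + c(8))*((16 - 2) + 68) + h)² = ((-23 + 8²)*((16 - 2) + 68) + 41)² = ((-23 + 64)*(14 + 68) + 41)² = (41*82 + 41)² = (3362 + 41)² = 3403² = 11580409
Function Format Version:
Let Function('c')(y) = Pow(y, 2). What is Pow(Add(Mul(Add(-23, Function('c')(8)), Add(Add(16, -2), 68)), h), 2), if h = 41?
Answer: 11580409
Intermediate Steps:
Pow(Add(Mul(Add(-23, Function('c')(8)), Add(Add(16, -2), 68)), h), 2) = Pow(Add(Mul(Add(-23, Pow(8, 2)), Add(Add(16, -2), 68)), 41), 2) = Pow(Add(Mul(Add(-23, 64), Add(14, 68)), 41), 2) = Pow(Add(Mul(41, 82), 41), 2) = Pow(Add(3362, 41), 2) = Pow(3403, 2) = 11580409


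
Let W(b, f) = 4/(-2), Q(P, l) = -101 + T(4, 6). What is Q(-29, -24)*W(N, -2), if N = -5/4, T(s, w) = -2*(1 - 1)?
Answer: 202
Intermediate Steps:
T(s, w) = 0 (T(s, w) = -2*0 = 0)
N = -5/4 (N = -5*¼ = -5/4 ≈ -1.2500)
Q(P, l) = -101 (Q(P, l) = -101 + 0 = -101)
W(b, f) = -2 (W(b, f) = 4*(-½) = -2)
Q(-29, -24)*W(N, -2) = -101*(-2) = 202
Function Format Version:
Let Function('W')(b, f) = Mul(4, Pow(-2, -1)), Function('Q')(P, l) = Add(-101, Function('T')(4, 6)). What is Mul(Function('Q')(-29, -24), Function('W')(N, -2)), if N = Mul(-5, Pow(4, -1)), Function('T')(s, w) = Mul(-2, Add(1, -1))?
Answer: 202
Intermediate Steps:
Function('T')(s, w) = 0 (Function('T')(s, w) = Mul(-2, 0) = 0)
N = Rational(-5, 4) (N = Mul(-5, Rational(1, 4)) = Rational(-5, 4) ≈ -1.2500)
Function('Q')(P, l) = -101 (Function('Q')(P, l) = Add(-101, 0) = -101)
Function('W')(b, f) = -2 (Function('W')(b, f) = Mul(4, Rational(-1, 2)) = -2)
Mul(Function('Q')(-29, -24), Function('W')(N, -2)) = Mul(-101, -2) = 202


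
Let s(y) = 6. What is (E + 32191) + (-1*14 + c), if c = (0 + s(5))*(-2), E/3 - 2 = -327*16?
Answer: 16475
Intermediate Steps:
E = -15690 (E = 6 + 3*(-327*16) = 6 + 3*(-5232) = 6 - 15696 = -15690)
c = -12 (c = (0 + 6)*(-2) = 6*(-2) = -12)
(E + 32191) + (-1*14 + c) = (-15690 + 32191) + (-1*14 - 12) = 16501 + (-14 - 12) = 16501 - 26 = 16475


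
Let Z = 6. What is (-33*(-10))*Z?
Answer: 1980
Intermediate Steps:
(-33*(-10))*Z = -33*(-10)*6 = 330*6 = 1980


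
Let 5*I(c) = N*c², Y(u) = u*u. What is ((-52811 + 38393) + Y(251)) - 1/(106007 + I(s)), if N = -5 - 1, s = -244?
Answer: 8396065472/172819 ≈ 48583.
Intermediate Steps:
N = -6
Y(u) = u²
I(c) = -6*c²/5 (I(c) = (-6*c²)/5 = -6*c²/5)
((-52811 + 38393) + Y(251)) - 1/(106007 + I(s)) = ((-52811 + 38393) + 251²) - 1/(106007 - 6/5*(-244)²) = (-14418 + 63001) - 1/(106007 - 6/5*59536) = 48583 - 1/(106007 - 357216/5) = 48583 - 1/172819/5 = 48583 - 1*5/172819 = 48583 - 5/172819 = 8396065472/172819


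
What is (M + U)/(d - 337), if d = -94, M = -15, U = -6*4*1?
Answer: 39/431 ≈ 0.090487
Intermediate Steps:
U = -24 (U = -24*1 = -24)
(M + U)/(d - 337) = (-15 - 24)/(-94 - 337) = -39/(-431) = -39*(-1/431) = 39/431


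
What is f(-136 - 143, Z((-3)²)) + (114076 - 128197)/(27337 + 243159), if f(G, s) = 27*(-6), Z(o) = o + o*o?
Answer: -43834473/270496 ≈ -162.05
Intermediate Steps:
Z(o) = o + o²
f(G, s) = -162
f(-136 - 143, Z((-3)²)) + (114076 - 128197)/(27337 + 243159) = -162 + (114076 - 128197)/(27337 + 243159) = -162 - 14121/270496 = -43834473/270496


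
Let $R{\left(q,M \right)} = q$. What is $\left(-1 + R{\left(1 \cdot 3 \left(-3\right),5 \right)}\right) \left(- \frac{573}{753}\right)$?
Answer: $\frac{1910}{251} \approx 7.6096$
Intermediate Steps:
$\left(-1 + R{\left(1 \cdot 3 \left(-3\right),5 \right)}\right) \left(- \frac{573}{753}\right) = \left(-1 + 1 \cdot 3 \left(-3\right)\right) \left(- \frac{573}{753}\right) = \left(-1 + 3 \left(-3\right)\right) \left(\left(-573\right) \frac{1}{753}\right) = \left(-1 - 9\right) \left(- \frac{191}{251}\right) = \left(-10\right) \left(- \frac{191}{251}\right) = \frac{1910}{251}$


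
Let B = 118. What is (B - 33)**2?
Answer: 7225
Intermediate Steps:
(B - 33)**2 = (118 - 33)**2 = 85**2 = 7225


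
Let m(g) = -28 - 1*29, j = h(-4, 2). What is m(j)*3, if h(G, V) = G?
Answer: -171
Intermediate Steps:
j = -4
m(g) = -57 (m(g) = -28 - 29 = -57)
m(j)*3 = -57*3 = -171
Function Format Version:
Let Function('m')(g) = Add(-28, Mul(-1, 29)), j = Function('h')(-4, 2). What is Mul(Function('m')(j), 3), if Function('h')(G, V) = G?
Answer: -171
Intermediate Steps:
j = -4
Function('m')(g) = -57 (Function('m')(g) = Add(-28, -29) = -57)
Mul(Function('m')(j), 3) = Mul(-57, 3) = -171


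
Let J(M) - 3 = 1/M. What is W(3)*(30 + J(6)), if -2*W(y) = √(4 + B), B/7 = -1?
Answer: -199*I*√3/12 ≈ -28.723*I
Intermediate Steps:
J(M) = 3 + 1/M
B = -7 (B = 7*(-1) = -7)
W(y) = -I*√3/2 (W(y) = -√(4 - 7)/2 = -I*√3/2)
W(3)*(30 + J(6)) = (-I*√3/2)*(30 + (3 + 1/6)) = (-I*√3/2)*(30 + (3 + ⅙)) = (-I*√3/2)*(30 + 19/6) = -I*√3/2*(199/6) = -199*I*√3/12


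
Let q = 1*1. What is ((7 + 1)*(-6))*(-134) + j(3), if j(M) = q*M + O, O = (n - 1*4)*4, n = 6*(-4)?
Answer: 6323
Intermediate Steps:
n = -24
q = 1
O = -112 (O = (-24 - 1*4)*4 = (-24 - 4)*4 = -28*4 = -112)
j(M) = -112 + M (j(M) = 1*M - 112 = M - 112 = -112 + M)
((7 + 1)*(-6))*(-134) + j(3) = ((7 + 1)*(-6))*(-134) + (-112 + 3) = (8*(-6))*(-134) - 109 = -48*(-134) - 109 = 6432 - 109 = 6323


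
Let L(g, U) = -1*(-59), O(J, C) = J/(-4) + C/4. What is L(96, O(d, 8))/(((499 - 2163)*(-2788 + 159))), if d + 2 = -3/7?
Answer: 59/4374656 ≈ 1.3487e-5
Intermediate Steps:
d = -17/7 (d = -2 - 3/7 = -17/7 ≈ -2.4286)
O(J, C) = -J/4 + C/4 (O(J, C) = J*(-¼) + C*(¼) = -J/4 + C/4)
L(g, U) = 59
L(96, O(d, 8))/(((499 - 2163)*(-2788 + 159))) = 59/(((499 - 2163)*(-2788 + 159))) = 59/((-1664*(-2629))) = 59/4374656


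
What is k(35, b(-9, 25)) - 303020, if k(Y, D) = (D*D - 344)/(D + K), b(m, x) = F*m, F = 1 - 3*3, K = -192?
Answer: -909181/3 ≈ -3.0306e+5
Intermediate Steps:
F = -8 (F = 1 - 9 = -8)
b(m, x) = -8*m
k(Y, D) = (-344 + D²)/(-192 + D) (k(Y, D) = (D*D - 344)/(D - 192) = (D² - 344)/(-192 + D) = (-344 + D²)/(-192 + D))
k(35, b(-9, 25)) - 303020 = (-344 + (-8*(-9))²)/(-192 - 8*(-9)) - 303020 = (-344 + 72²)/(-192 + 72) - 303020 = (-344 + 5184)/(-120) - 303020 = -1/120*4840 - 303020 = -121/3 - 303020 = -909181/3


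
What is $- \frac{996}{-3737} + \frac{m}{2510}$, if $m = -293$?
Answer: $\frac{1405019}{9379870} \approx 0.14979$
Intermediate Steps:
$- \frac{996}{-3737} + \frac{m}{2510} = - \frac{996}{-3737} - \frac{293}{2510} = \left(-996\right) \left(- \frac{1}{3737}\right) - \frac{293}{2510} = \frac{996}{3737} - \frac{293}{2510} = \frac{1405019}{9379870}$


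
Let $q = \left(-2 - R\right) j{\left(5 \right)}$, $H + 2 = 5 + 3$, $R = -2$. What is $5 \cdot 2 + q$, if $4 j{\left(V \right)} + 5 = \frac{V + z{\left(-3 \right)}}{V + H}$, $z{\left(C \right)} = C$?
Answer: $10$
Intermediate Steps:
$H = 6$ ($H = -2 + \left(5 + 3\right) = -2 + 8 = 6$)
$j{\left(V \right)} = - \frac{5}{4} + \frac{-3 + V}{4 \left(6 + V\right)}$ ($j{\left(V \right)} = - \frac{5}{4} + \frac{\left(V - 3\right) \frac{1}{V + 6}}{4} = - \frac{5}{4} + \frac{\left(-3 + V\right) \frac{1}{6 + V}}{4} = - \frac{5}{4} + \frac{\frac{1}{6 + V} \left(-3 + V\right)}{4} = - \frac{5}{4} + \frac{-3 + V}{4 \left(6 + V\right)}$)
$q = 0$ ($q = \left(-2 - -2\right) \frac{- \frac{33}{4} - 5}{6 + 5} = \left(-2 + 2\right) \frac{- \frac{33}{4} - 5}{11} = 0 \cdot \frac{1}{11} \left(- \frac{53}{4}\right) = 0 \left(- \frac{53}{44}\right) = 0$)
$5 \cdot 2 + q = 5 \cdot 2 + 0 = 10 + 0 = 10$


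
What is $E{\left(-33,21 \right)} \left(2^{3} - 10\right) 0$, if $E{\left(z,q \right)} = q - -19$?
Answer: $0$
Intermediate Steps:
$E{\left(z,q \right)} = 19 + q$ ($E{\left(z,q \right)} = q + 19 = 19 + q$)
$E{\left(-33,21 \right)} \left(2^{3} - 10\right) 0 = \left(19 + 21\right) \left(2^{3} - 10\right) 0 = 40 \left(8 - 10\right) 0 = 40 \left(\left(-2\right) 0\right) = 40 \cdot 0 = 0$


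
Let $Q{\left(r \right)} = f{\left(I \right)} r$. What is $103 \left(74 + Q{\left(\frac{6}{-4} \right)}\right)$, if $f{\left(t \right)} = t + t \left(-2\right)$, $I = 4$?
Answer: $8240$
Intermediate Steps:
$f{\left(t \right)} = - t$ ($f{\left(t \right)} = t - 2 t = - t$)
$Q{\left(r \right)} = - 4 r$ ($Q{\left(r \right)} = \left(-1\right) 4 r = - 4 r$)
$103 \left(74 + Q{\left(\frac{6}{-4} \right)}\right) = 103 \left(74 - 4 \frac{6}{-4}\right) = 103 \left(74 - 4 \cdot 6 \left(- \frac{1}{4}\right)\right) = 103 \left(74 - -6\right) = 103 \left(74 + 6\right) = 103 \cdot 80 = 8240$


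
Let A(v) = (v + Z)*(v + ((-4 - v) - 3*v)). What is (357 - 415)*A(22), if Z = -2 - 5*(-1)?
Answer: 101500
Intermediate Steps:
Z = 3 (Z = -2 + 5 = 3)
A(v) = (-4 - 3*v)*(3 + v) (A(v) = (v + 3)*(v + ((-4 - v) - 3*v)) = (3 + v)*(v + (-4 - 4*v)) = (3 + v)*(-4 - 3*v) = (-4 - 3*v)*(3 + v))
(357 - 415)*A(22) = (357 - 415)*(-12 - 13*22 - 3*22²) = -58*(-12 - 286 - 3*484) = -58*(-12 - 286 - 1452) = -58*(-1750) = 101500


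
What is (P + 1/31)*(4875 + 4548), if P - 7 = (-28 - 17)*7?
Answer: -89961381/31 ≈ -2.9020e+6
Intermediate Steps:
P = -308 (P = 7 + (-28 - 17)*7 = 7 - 45*7 = 7 - 315 = -308)
(P + 1/31)*(4875 + 4548) = (-308 + 1/31)*(4875 + 4548) = (-308 + 1/31)*9423 = -9547/31*9423 = -89961381/31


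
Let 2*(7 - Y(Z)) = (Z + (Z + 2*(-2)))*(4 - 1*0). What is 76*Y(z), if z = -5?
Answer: 2660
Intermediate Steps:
Y(Z) = 15 - 4*Z (Y(Z) = 7 - (Z + (Z + 2*(-2)))*(4 - 1*0)/2 = 7 - (Z + (Z - 4))*(4 + 0)/2 = 7 - (Z + (-4 + Z))*4/2 = 7 - (-4 + 2*Z)*4/2 = 7 - (-16 + 8*Z)/2 = 7 + (8 - 4*Z) = 15 - 4*Z)
76*Y(z) = 76*(15 - 4*(-5)) = 76*(15 + 20) = 76*35 = 2660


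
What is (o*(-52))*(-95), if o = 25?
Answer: 123500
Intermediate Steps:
(o*(-52))*(-95) = (25*(-52))*(-95) = -1300*(-95) = 123500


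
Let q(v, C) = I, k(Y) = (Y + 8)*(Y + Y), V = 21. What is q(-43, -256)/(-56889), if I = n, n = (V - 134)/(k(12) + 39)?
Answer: 113/29525391 ≈ 3.8272e-6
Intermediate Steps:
k(Y) = 2*Y*(8 + Y) (k(Y) = (8 + Y)*(2*Y) = 2*Y*(8 + Y))
n = -113/519 (n = (21 - 134)/(2*12*(8 + 12) + 39) = -113/(2*12*20 + 39) = -113/(480 + 39) = -113/519 ≈ -0.21773)
I = -113/519 ≈ -0.21773
q(v, C) = -113/519
q(-43, -256)/(-56889) = -113/519/(-56889) = -113/519*(-1/56889) = 113/29525391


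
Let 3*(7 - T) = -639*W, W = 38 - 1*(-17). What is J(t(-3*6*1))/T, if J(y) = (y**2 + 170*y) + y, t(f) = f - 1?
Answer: -1444/5861 ≈ -0.24637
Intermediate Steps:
t(f) = -1 + f
W = 55 (W = 38 + 17 = 55)
T = 11722 (T = 7 - (-213)*55 = 7 - 1/3*(-35145) = 7 + 11715 = 11722)
J(y) = y**2 + 171*y
J(t(-3*6*1))/T = ((-1 - 3*6*1)*(171 + (-1 - 3*6*1)))/11722 = ((-1 - 18*1)*(171 + (-1 - 18*1)))*(1/11722) = ((-1 - 18)*(171 + (-1 - 18)))*(1/11722) = -19*(171 - 19)*(1/11722) = -19*152*(1/11722) = -2888*1/11722 = -1444/5861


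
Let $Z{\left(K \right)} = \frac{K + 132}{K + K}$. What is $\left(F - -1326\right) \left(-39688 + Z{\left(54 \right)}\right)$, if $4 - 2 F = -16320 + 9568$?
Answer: $- \frac{560052752}{3} \approx -1.8668 \cdot 10^{8}$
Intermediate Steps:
$Z{\left(K \right)} = \frac{132 + K}{2 K}$
$F = 3378$ ($F = 2 - \frac{-16320 + 9568}{2} = 2 - -3376 = 2 + 3376 = 3378$)
$\left(F - -1326\right) \left(-39688 + Z{\left(54 \right)}\right) = \left(3378 - -1326\right) \left(-39688 + \frac{132 + 54}{2 \cdot 54}\right) = \left(3378 + 1326\right) \left(-39688 + \frac{1}{2} \cdot \frac{1}{54} \cdot 186\right) = 4704 \left(-39688 + \frac{31}{18}\right) = 4704 \left(- \frac{714353}{18}\right) = - \frac{560052752}{3}$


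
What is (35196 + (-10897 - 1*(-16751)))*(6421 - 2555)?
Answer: 158699300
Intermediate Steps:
(35196 + (-10897 - 1*(-16751)))*(6421 - 2555) = (35196 + (-10897 + 16751))*3866 = (35196 + 5854)*3866 = 41050*3866 = 158699300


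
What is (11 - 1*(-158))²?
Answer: 28561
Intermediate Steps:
(11 - 1*(-158))² = (11 + 158)² = 169² = 28561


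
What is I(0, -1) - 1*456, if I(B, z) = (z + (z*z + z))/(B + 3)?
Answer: -1369/3 ≈ -456.33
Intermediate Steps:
I(B, z) = (z² + 2*z)/(3 + B) (I(B, z) = (z + (z² + z))/(3 + B) = (z + (z + z²))/(3 + B) = (z² + 2*z)/(3 + B))
I(0, -1) - 1*456 = -(2 - 1)/(3 + 0) - 1*456 = -1*1/3 - 456 = -1*⅓*1 - 456 = -⅓ - 456 = -1369/3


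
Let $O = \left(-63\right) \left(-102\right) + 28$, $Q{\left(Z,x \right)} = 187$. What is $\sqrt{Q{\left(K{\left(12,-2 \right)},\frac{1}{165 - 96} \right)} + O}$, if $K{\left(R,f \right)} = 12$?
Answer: $\sqrt{6641} \approx 81.492$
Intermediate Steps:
$O = 6454$ ($O = 6426 + 28 = 6454$)
$\sqrt{Q{\left(K{\left(12,-2 \right)},\frac{1}{165 - 96} \right)} + O} = \sqrt{187 + 6454} = \sqrt{6641}$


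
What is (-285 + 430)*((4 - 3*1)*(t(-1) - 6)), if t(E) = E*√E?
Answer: -870 - 145*I ≈ -870.0 - 145.0*I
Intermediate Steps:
t(E) = E^(3/2)
(-285 + 430)*((4 - 3*1)*(t(-1) - 6)) = (-285 + 430)*((4 - 3*1)*((-1)^(3/2) - 6)) = 145*((4 - 3)*(-I - 6)) = 145*(1*(-6 - I)) = 145*(-6 - I) = -870 - 145*I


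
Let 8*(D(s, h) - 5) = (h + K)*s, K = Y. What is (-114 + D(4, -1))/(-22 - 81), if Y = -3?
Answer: 111/103 ≈ 1.0777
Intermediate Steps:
K = -3
D(s, h) = 5 + s*(-3 + h)/8 (D(s, h) = 5 + ((h - 3)*s)/8 = 5 + ((-3 + h)*s)/8 = 5 + (s*(-3 + h))/8 = 5 + s*(-3 + h)/8)
(-114 + D(4, -1))/(-22 - 81) = (-114 + (5 - 3/8*4 + (⅛)*(-1)*4))/(-22 - 81) = (-114 + (5 - 3/2 - ½))/(-103) = (-114 + 3)*(-1/103) = -111*(-1/103) = 111/103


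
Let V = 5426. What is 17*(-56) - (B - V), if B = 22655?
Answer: -18181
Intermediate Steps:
17*(-56) - (B - V) = 17*(-56) - (22655 - 1*5426) = -952 - (22655 - 5426) = -952 - 1*17229 = -952 - 17229 = -18181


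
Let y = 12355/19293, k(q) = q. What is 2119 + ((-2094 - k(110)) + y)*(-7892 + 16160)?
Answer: -117142325963/6431 ≈ -1.8215e+7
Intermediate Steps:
y = 12355/19293 (y = 12355*(1/19293) = 12355/19293 ≈ 0.64039)
2119 + ((-2094 - k(110)) + y)*(-7892 + 16160) = 2119 + ((-2094 - 1*110) + 12355/19293)*(-7892 + 16160) = 2119 + ((-2094 - 110) + 12355/19293)*8268 = 2119 + (-2204 + 12355/19293)*8268 = 2119 - 42509417/19293*8268 = 2119 - 117155953252/6431 = -117142325963/6431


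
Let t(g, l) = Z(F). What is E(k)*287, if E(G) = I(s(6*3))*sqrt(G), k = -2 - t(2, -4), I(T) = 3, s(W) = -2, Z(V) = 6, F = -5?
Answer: 1722*I*sqrt(2) ≈ 2435.3*I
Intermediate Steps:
t(g, l) = 6
k = -8 (k = -2 - 1*6 = -2 - 6 = -8)
E(G) = 3*sqrt(G)
E(k)*287 = (3*sqrt(-8))*287 = (3*(2*I*sqrt(2)))*287 = (6*I*sqrt(2))*287 = 1722*I*sqrt(2)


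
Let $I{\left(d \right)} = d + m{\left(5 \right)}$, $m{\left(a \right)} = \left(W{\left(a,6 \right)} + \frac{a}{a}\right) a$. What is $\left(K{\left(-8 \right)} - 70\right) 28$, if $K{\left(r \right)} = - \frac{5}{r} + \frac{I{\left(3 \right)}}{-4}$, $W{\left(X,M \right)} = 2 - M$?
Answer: $- \frac{3717}{2} \approx -1858.5$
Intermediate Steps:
$m{\left(a \right)} = - 3 a$ ($m{\left(a \right)} = \left(\left(2 - 6\right) + \frac{a}{a}\right) a = \left(\left(2 - 6\right) + 1\right) a = \left(-4 + 1\right) a = - 3 a$)
$I{\left(d \right)} = -15 + d$ ($I{\left(d \right)} = d - 15 = -15 + d$)
$K{\left(r \right)} = 3 - \frac{5}{r}$ ($K{\left(r \right)} = - \frac{5}{r} + \frac{-15 + 3}{-4} = - \frac{5}{r} - -3 = - \frac{5}{r} + 3 = 3 - \frac{5}{r}$)
$\left(K{\left(-8 \right)} - 70\right) 28 = \left(\left(3 - \frac{5}{-8}\right) - 70\right) 28 = \left(\left(3 - - \frac{5}{8}\right) - 70\right) 28 = \left(\left(3 + \frac{5}{8}\right) - 70\right) 28 = \left(\frac{29}{8} - 70\right) 28 = \left(- \frac{531}{8}\right) 28 = - \frac{3717}{2}$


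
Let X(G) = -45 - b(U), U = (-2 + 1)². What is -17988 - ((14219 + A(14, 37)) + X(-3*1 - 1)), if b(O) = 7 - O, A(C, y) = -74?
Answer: -32082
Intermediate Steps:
U = 1 (U = (-1)² = 1)
X(G) = -51 (X(G) = -45 - (7 - 1*1) = -45 - (7 - 1) = -45 - 1*6 = -45 - 6 = -51)
-17988 - ((14219 + A(14, 37)) + X(-3*1 - 1)) = -17988 - ((14219 - 74) - 51) = -17988 - (14145 - 51) = -17988 - 1*14094 = -17988 - 14094 = -32082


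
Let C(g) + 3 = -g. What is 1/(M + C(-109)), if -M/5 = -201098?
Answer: 1/1005596 ≈ 9.9443e-7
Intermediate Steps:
M = 1005490 (M = -5*(-201098) = 1005490)
C(g) = -3 - g
1/(M + C(-109)) = 1/(1005490 + (-3 - 1*(-109))) = 1/(1005490 + (-3 + 109)) = 1/(1005490 + 106) = 1/1005596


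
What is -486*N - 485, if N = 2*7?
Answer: -7289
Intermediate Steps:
N = 14
-486*N - 485 = -486*14 - 485 = -6804 - 485 = -7289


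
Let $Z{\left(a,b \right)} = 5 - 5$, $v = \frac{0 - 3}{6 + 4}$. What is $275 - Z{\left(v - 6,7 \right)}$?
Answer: $275$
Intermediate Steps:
$v = - \frac{3}{10} \approx -0.3$
$Z{\left(a,b \right)} = 0$ ($Z{\left(a,b \right)} = 5 - 5 = 0$)
$275 - Z{\left(v - 6,7 \right)} = 275 - 0 = 275 + 0 = 275$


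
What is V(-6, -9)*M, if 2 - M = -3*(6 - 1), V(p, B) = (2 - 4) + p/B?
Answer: -68/3 ≈ -22.667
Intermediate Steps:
V(p, B) = -2 + p/B
M = 17 (M = 2 - (-3)*(6 - 1) = 2 - (-3)*5 = 2 - 1*(-15) = 2 + 15 = 17)
V(-6, -9)*M = (-2 - 6/(-9))*17 = (-2 - 6*(-⅑))*17 = (-2 + ⅔)*17 = -4/3*17 = -68/3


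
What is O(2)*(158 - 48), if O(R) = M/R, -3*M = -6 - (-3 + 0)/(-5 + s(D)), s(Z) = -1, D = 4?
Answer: 715/6 ≈ 119.17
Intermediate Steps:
M = 13/6 (M = -(-6 - (-3 + 0)/(-5 - 1))/3 = -(-6 - (-3)/(-6))/3 = -(-6 - (-3)*(-1)/6)/3 = -(-6 - 1*1/2)/3 = -(-6 - 1/2)/3 = -1/3*(-13/2) = 13/6 ≈ 2.1667)
O(R) = 13/(6*R)
O(2)*(158 - 48) = ((13/6)/2)*(158 - 48) = ((13/6)*(1/2))*110 = (13/12)*110 = 715/6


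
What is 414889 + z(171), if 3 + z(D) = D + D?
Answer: 415228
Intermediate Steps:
z(D) = -3 + 2*D (z(D) = -3 + (D + D) = -3 + 2*D)
414889 + z(171) = 414889 + (-3 + 2*171) = 414889 + (-3 + 342) = 414889 + 339 = 415228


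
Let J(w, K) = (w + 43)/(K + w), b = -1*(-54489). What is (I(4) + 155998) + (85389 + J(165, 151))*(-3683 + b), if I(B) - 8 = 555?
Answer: 342738619417/79 ≈ 4.3385e+9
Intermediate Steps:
I(B) = 563 (I(B) = 8 + 555 = 563)
b = 54489
J(w, K) = (43 + w)/(K + w)
(I(4) + 155998) + (85389 + J(165, 151))*(-3683 + b) = (563 + 155998) + (85389 + (43 + 165)/(151 + 165))*(-3683 + 54489) = 156561 + (85389 + 208/316)*50806 = 156561 + (85389 + (1/316)*208)*50806 = 156561 + (85389 + 52/79)*50806 = 156561 + (6745783/79)*50806 = 156561 + 342726251098/79 = 342738619417/79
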